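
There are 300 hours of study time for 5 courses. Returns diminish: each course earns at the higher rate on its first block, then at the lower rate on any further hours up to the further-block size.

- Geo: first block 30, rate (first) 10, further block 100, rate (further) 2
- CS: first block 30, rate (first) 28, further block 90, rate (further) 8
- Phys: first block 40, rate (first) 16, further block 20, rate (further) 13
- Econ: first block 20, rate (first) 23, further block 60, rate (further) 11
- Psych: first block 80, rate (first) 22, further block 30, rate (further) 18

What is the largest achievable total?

5360

Treat each block as its own option and order by rate: CS/tier1 28 > Econ/tier1 23 > Psych/tier1 22 > Psych/tier2 18 > Phys/tier1 16 > Phys/tier2 13 > Econ/tier2 11 > Geo/tier1 10 > CS/tier2 8 > Geo/tier2 2.
CS tier1 at 28: fill all 30 — 270 left.
Econ/tier1 (23): +20 — 250 left.
Psych/tier1 (22): +80 — 170 left.
Fill Psych tier2 block (30 at 18) — 140 left.
Phys/tier1 (16): +40 — 100 left.
Phys tier2 at 13: fill all 20 — 80 left.
Fill Econ tier2 block (60 at 11) — 20 left.
Geo/tier1: +20 of 30 at 10; pool empty.
Total = 28×30 + 23×20 + 22×80 + 18×30 + 16×40 + 13×20 + 11×60 + 10×20 = 5360.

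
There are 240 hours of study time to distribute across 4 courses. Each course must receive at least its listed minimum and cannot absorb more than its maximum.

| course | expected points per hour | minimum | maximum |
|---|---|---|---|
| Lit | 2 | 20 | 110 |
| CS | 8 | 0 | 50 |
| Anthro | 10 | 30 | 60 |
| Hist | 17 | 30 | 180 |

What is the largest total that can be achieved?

Meeting every minimum uses 20+0+30+30 = 80 hours, leaving 160.
Highest expected points per hour first: Hist 17 > Anthro 10 > CS 8 > Lit 2.
Hist: +150 to 180 (cap) — 10 left.
Anthro has room for 30 more but only 10 remain, so it gets 40.
Total = 2×20 + 10×40 + 17×180 = 3500.

3500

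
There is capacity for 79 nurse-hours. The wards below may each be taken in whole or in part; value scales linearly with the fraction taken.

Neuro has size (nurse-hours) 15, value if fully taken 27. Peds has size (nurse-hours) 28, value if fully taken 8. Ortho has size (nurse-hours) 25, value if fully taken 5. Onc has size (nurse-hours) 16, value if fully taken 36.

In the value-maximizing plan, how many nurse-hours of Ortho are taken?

Best value per unit of size first: Onc 36/16≈2.25, Neuro 27/15≈1.8, Peds 8/28≈0.286, Ortho 5/25≈0.2.
Take all of Onc (16 nurse-hours, value 36) ; 63 nurse-hours left.
All 15 nurse-hours of Neuro fit (value 27) ; 48 remain.
All 28 nurse-hours of Peds fit (value 8) ; 20 remain.
Only 20 nurse-hours remain; take 20/25 of Ortho for value 5×20/25 = 4.

20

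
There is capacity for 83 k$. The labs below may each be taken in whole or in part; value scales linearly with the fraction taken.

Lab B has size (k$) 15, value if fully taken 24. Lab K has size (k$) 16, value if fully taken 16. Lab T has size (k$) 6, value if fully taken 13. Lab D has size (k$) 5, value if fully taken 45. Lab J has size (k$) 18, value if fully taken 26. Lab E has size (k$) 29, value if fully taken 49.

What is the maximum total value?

Sort by value density: Lab D 45/5≈9, Lab T 13/6≈2.17, Lab E 49/29≈1.69, Lab B 24/15≈1.6, Lab J 26/18≈1.44, Lab K 16/16≈1.
Take all of Lab D (5 k$, value 45) → 78 k$ left.
Take all of Lab T (6 k$, value 13) → 72 k$ left.
Lab E: take in full, 29 k$ for value 49 → 43 left.
Lab B: take in full, 15 k$ for value 24 → 28 left.
All 18 k$ of Lab J fit (value 26) → 10 remain.
Only 10 k$ remain; take 10/16 of Lab K for value 16×10/16 = 10.
Total value = 167.

167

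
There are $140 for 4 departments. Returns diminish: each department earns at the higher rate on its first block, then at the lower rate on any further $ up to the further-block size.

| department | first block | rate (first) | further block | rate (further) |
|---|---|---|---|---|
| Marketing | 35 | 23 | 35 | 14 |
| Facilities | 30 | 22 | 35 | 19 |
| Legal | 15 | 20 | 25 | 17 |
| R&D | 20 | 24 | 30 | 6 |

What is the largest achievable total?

Order all 8 blocks by rate: R&D/first 24 > Marketing/first 23 > Facilities/first 22 > Legal/first 20 > Facilities/second 19 > Legal/second 17 > Marketing/second 14 > R&D/second 6.
Fill R&D first block (20 at 24) — 120 left.
Fill Marketing first block (35 at 23) — 85 left.
Fill Facilities first block (30 at 22) — 55 left.
Legal first at 20: fill all 15 — 40 left.
Fill Facilities second block (35 at 19) — 5 left.
5 remain; put them into Legal second at 17.
Total = 24×20 + 23×35 + 22×30 + 20×15 + 19×35 + 17×5 = 2995.

2995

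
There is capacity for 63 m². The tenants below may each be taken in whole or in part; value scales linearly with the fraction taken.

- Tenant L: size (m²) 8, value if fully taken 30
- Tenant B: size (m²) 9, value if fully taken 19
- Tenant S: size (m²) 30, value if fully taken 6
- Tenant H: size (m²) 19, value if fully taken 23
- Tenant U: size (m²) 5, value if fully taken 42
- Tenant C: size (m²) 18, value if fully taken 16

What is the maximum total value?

130.8

Sort by value density: Tenant U 42/5≈8.4, Tenant L 30/8≈3.75, Tenant B 19/9≈2.11, Tenant H 23/19≈1.21, Tenant C 16/18≈0.889, Tenant S 6/30≈0.2.
Take all of Tenant U (5 m², value 42) ; 58 m² left.
Tenant L: take in full, 8 m² for value 30 ; 50 left.
Tenant B: take in full, 9 m² for value 19 ; 41 left.
Take all of Tenant H (19 m², value 23) ; 22 m² left.
Take all of Tenant C (18 m², value 16) ; 4 m² left.
Fill the last 4 m² with part of Tenant S: 4/30 of it earns 0.8.
Total value = 130.8.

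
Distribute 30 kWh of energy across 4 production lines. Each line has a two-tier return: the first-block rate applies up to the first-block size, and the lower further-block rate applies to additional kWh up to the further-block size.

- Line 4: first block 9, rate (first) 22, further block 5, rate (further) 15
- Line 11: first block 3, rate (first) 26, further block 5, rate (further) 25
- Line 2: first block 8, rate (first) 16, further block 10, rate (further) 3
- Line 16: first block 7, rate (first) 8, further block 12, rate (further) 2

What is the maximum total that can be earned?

604

Order all 8 blocks by rate: Line 11/first 26 > Line 11/second 25 > Line 4/first 22 > Line 2/first 16 > Line 4/second 15 > Line 16/first 8 > Line 2/second 3 > Line 16/second 2.
Line 11 first at 26: fill all 3 → 27 left.
Line 11/second (25): +5 → 22 left.
Line 4/first (22): +9 → 13 left.
Fill Line 2 first block (8 at 16) → 5 left.
Fill Line 4 second block (5 at 15) → 0 left.
Total = 26×3 + 25×5 + 22×9 + 16×8 + 15×5 = 604.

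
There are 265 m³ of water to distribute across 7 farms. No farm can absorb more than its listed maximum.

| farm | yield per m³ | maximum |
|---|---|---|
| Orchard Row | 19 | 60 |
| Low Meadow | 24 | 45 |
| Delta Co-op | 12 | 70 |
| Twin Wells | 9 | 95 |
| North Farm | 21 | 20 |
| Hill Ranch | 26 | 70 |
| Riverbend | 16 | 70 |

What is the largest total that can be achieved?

Rank by yield per m³: Hill Ranch 26 > Low Meadow 24 > North Farm 21 > Orchard Row 19 > Riverbend 16 > Delta Co-op 12 > Twin Wells 9.
Hill Ranch: +70 to 70 (cap) — 195 left.
Low Meadow: +45 to 45 (cap) — 150 left.
North Farm takes 20 to reach its cap of 20 — 130 left.
Orchard Row takes 60 to reach its cap of 60 — 70 left.
Riverbend takes 70 to reach its cap of 70 — 0 left.
Total = 19×60 + 24×45 + 21×20 + 26×70 + 16×70 = 5580.

5580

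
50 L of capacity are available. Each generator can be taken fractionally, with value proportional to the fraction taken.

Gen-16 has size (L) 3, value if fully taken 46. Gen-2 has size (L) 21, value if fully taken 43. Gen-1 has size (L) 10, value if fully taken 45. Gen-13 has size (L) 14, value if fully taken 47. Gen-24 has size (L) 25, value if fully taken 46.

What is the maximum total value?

184.68

Rank by value-to-size ratio: Gen-16 46/3≈15.3, Gen-1 45/10≈4.5, Gen-13 47/14≈3.36, Gen-2 43/21≈2.05, Gen-24 46/25≈1.84.
All 3 L of Gen-16 fit (value 46) → 47 remain.
Take all of Gen-1 (10 L, value 45) → 37 L left.
Take all of Gen-13 (14 L, value 47) → 23 L left.
Take all of Gen-2 (21 L, value 43) → 2 L left.
2 L left: a 2/25 share of Gen-24 gives 46×2/25 = 3.68.
Total value = 184.68.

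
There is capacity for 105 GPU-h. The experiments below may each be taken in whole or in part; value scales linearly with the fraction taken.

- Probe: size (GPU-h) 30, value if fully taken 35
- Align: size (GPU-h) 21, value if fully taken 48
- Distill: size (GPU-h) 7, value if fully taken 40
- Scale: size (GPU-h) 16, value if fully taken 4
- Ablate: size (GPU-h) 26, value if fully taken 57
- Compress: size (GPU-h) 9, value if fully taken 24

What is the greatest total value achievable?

207

Best value per unit of size first: Distill 40/7≈5.71, Compress 24/9≈2.67, Align 48/21≈2.29, Ablate 57/26≈2.19, Probe 35/30≈1.17, Scale 4/16≈0.25.
Distill: take in full, 7 GPU-h for value 40 → 98 left.
All 9 GPU-h of Compress fit (value 24) → 89 remain.
All 21 GPU-h of Align fit (value 48) → 68 remain.
Take all of Ablate (26 GPU-h, value 57) → 42 GPU-h left.
Take all of Probe (30 GPU-h, value 35) → 12 GPU-h left.
Only 12 GPU-h remain; take 12/16 of Scale for value 4×12/16 = 3.
Total value = 207.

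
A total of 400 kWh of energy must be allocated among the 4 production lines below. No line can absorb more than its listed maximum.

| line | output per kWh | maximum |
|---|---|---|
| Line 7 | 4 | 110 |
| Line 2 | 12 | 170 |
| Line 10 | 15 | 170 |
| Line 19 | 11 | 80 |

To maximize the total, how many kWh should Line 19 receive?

60

Highest output per kWh first: Line 10 15 > Line 2 12 > Line 19 11 > Line 7 4.
Line 10: +170 to 170 (cap) ; 230 left.
Give Line 2 170 to hit its cap of 170 ; 60 left.
Only 60 left; Line 19 takes them to reach 60.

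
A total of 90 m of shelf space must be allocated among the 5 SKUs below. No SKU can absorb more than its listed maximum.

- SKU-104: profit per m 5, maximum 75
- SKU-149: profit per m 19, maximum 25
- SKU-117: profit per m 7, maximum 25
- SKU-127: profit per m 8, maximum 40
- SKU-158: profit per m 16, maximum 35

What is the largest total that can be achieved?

Order the SKUs by profit per m: SKU-149 19 > SKU-158 16 > SKU-127 8 > SKU-117 7 > SKU-104 5.
Give SKU-149 25 to hit its cap of 25 → 65 left.
SKU-158: +35 to 35 (cap) → 30 left.
SKU-127 has room for 40 but only 30 remain, so it gets 30.
Total = 19×25 + 8×30 + 16×35 = 1275.

1275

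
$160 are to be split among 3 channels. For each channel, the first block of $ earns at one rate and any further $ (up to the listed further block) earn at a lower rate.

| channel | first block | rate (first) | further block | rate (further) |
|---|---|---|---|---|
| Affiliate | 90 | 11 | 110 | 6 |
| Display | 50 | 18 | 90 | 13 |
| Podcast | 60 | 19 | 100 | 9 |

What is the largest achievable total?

Treat each block as its own option and order by rate: Podcast/T1 19 > Display/T1 18 > Display/T2 13 > Affiliate/T1 11 > Podcast/T2 9 > Affiliate/T2 6.
Podcast T1 at 19: fill all 60 — 100 left.
Display/T1 (18): +50 — 50 left.
Display T2 at 13: only 50 left, fill 50.
Total = 19×60 + 18×50 + 13×50 = 2690.

2690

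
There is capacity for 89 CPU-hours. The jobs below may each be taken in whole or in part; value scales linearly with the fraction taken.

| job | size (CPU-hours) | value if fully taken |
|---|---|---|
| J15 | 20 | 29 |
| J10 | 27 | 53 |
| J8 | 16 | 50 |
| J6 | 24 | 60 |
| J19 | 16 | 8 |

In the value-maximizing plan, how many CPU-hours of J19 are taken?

Sort by value density: J8 50/16≈3.12, J6 60/24≈2.5, J10 53/27≈1.96, J15 29/20≈1.45, J19 8/16≈0.5.
All 16 CPU-hours of J8 fit (value 50) — 73 remain.
J6: take in full, 24 CPU-hours for value 60 — 49 left.
Take all of J10 (27 CPU-hours, value 53) — 22 CPU-hours left.
J15: take in full, 20 CPU-hours for value 29 — 2 left.
Only 2 CPU-hours remain; take 2/16 of J19 for value 8×2/16 = 1.

2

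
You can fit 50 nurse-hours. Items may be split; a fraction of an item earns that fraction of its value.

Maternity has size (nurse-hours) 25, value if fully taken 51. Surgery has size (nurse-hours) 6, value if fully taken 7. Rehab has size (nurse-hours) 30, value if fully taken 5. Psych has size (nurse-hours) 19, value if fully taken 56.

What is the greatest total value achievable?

114

Sort by value density: Psych 56/19≈2.95, Maternity 51/25≈2.04, Surgery 7/6≈1.17, Rehab 5/30≈0.167.
All 19 nurse-hours of Psych fit (value 56) → 31 remain.
All 25 nurse-hours of Maternity fit (value 51) → 6 remain.
Take all of Surgery (6 nurse-hours, value 7) → 0 nurse-hours left.
Total value = 114.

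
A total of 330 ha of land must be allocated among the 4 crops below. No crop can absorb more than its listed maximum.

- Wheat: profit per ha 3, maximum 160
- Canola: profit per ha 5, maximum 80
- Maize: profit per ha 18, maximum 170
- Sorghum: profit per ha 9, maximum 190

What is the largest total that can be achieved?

4500

Order the crops by profit per ha: Maize 18 > Sorghum 9 > Canola 5 > Wheat 3.
Give Maize 170 to hit its cap of 170 ; 160 left.
Sorghum: +160 (room for 190) → 160. Pool exhausted.
Total = 18×170 + 9×160 = 4500.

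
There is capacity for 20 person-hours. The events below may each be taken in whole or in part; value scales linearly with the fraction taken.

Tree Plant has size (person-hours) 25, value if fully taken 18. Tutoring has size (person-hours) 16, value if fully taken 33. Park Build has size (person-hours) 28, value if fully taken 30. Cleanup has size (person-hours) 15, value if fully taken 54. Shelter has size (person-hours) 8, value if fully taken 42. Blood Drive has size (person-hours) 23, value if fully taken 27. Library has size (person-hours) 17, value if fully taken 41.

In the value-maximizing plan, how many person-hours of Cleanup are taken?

12

Rank by value-to-size ratio: Shelter 42/8≈5.25, Cleanup 54/15≈3.6, Library 41/17≈2.41, Tutoring 33/16≈2.06, Blood Drive 27/23≈1.17, Park Build 30/28≈1.07, Tree Plant 18/25≈0.72.
All 8 person-hours of Shelter fit (value 42) — 12 remain.
Only 12 person-hours remain; take 12/15 of Cleanup for value 54×12/15 = 43.2.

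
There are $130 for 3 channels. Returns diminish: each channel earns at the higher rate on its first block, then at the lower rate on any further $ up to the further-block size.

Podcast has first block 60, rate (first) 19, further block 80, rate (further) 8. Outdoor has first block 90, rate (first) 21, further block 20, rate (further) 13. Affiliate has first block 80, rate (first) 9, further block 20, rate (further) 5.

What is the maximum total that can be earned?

2650

Order all 6 blocks by rate: Outdoor/tier1 21 > Podcast/tier1 19 > Outdoor/tier2 13 > Affiliate/tier1 9 > Podcast/tier2 8 > Affiliate/tier2 5.
Outdoor/tier1 (21): +90 — 40 left.
40 remain; put them into Podcast tier1 at 19.
Total = 21×90 + 19×40 = 2650.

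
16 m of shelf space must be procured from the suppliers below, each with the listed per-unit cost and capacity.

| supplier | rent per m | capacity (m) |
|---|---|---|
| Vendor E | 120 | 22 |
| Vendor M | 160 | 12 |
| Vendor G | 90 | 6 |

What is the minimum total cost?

Cheapest first:
Vendor G (90): use full 6 — 10 m to go.
Take 10 from Vendor E at 120 to finish.
Vendor M: unused.
Cost = 6×90 + 10×120 = 1740.

1740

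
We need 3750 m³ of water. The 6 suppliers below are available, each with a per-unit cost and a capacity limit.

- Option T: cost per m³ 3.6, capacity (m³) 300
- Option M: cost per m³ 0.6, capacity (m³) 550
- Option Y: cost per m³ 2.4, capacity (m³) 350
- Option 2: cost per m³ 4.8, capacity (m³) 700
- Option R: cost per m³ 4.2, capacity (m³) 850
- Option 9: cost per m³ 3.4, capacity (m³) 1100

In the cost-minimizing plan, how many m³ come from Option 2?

Use suppliers in increasing cost order.
Option M at 0.6: take all 550 m³ — 3200 still needed.
Take 350 from Option Y at 2.4 — need 2850 more.
Option 9 (3.4): use full 1100 — 1750 m³ to go.
Take 300 from Option T at 3.6 — need 1450 more.
Option R at 4.2: take all 850 m³ — 600 still needed.
Option 2 at 4.8: take 600 of its 700 — requirement met.

600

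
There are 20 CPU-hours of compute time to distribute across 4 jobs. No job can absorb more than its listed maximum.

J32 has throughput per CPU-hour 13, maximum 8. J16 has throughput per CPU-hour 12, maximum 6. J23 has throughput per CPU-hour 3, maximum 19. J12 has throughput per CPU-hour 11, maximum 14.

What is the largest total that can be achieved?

Rank by throughput per CPU-hour: J32 13 > J16 12 > J12 11 > J23 3.
J32: +8 to 8 (cap) → 12 left.
Give J16 6 to hit its cap of 6 → 6 left.
J12 has room for 14 but only 6 remain, so it gets 6.
Total = 13×8 + 12×6 + 11×6 = 242.

242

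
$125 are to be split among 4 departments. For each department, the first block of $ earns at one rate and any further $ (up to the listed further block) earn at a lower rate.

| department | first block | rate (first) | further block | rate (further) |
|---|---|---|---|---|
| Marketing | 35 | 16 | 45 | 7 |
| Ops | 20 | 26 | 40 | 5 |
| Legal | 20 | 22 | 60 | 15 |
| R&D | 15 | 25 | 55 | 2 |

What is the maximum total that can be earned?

2420

Treat each block as its own option and order by rate: Ops/first 26 > R&D/first 25 > Legal/first 22 > Marketing/first 16 > Legal/second 15 > Marketing/second 7 > Ops/second 5 > R&D/second 2.
Fill Ops first block (20 at 26) → 105 left.
R&D/first (25): +15 → 90 left.
Legal/first (22): +20 → 70 left.
Marketing/first (16): +35 → 35 left.
Legal second at 15: only 35 left, fill 35.
Total = 26×20 + 25×15 + 22×20 + 16×35 + 15×35 = 2420.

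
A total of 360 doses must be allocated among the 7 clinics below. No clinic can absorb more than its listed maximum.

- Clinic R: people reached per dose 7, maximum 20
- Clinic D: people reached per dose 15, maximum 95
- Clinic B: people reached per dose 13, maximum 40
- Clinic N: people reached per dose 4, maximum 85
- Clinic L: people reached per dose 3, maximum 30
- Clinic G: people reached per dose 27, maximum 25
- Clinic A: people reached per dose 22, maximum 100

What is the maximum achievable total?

Rank by people reached per dose: Clinic G 27 > Clinic A 22 > Clinic D 15 > Clinic B 13 > Clinic R 7 > Clinic N 4 > Clinic L 3.
Clinic G takes 25 to reach its cap of 25 — 335 left.
Give Clinic A 100 to hit its cap of 100 — 235 left.
Clinic D takes 95 to reach its cap of 95 — 140 left.
Clinic B takes 40 to reach its cap of 40 — 100 left.
Clinic R takes 20 to reach its cap of 20 — 80 left.
Only 80 left; Clinic N takes them to reach 80.
Total = 7×20 + 15×95 + 13×40 + 4×80 + 27×25 + 22×100 = 5280.

5280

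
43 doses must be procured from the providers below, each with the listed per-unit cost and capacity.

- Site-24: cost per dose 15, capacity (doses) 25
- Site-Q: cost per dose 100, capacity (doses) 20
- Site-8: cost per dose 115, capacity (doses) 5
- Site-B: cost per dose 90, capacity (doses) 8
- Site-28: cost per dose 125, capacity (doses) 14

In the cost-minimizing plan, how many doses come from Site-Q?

Cheapest first:
Take 25 from Site-24 at 15 ; need 18 more.
Site-B (90): use full 8 ; 10 doses to go.
Site-Q (100): take the remaining 10 ; done.
Site-8, Site-28: unused.

10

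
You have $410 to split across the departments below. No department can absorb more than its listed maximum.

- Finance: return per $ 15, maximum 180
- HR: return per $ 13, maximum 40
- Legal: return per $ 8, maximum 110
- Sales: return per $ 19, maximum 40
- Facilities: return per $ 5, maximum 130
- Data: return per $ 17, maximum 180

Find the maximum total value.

6650

Rank by return per $: Sales 19 > Data 17 > Finance 15 > HR 13 > Legal 8 > Facilities 5.
Sales takes 40 to reach its cap of 40 ; 370 left.
Data: +180 to 180 (cap) ; 190 left.
Finance: +180 to 180 (cap) ; 10 left.
Only 10 left; HR takes them to reach 10.
Total = 15×180 + 13×10 + 19×40 + 17×180 = 6650.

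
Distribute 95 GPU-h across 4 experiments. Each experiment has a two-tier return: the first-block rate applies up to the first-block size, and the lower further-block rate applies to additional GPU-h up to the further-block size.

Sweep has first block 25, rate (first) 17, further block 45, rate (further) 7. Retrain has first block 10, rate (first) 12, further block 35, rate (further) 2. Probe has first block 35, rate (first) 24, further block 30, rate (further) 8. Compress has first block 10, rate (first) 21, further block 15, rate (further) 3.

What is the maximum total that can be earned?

Order all 8 blocks by rate: Probe/first 24 > Compress/first 21 > Sweep/first 17 > Retrain/first 12 > Probe/second 8 > Sweep/second 7 > Compress/second 3 > Retrain/second 2.
Probe/first (24): +35 → 60 left.
Compress first at 21: fill all 10 → 50 left.
Fill Sweep first block (25 at 17) → 25 left.
Retrain first at 12: fill all 10 → 15 left.
Probe/second: +15 of 30 at 8; pool empty.
Total = 24×35 + 21×10 + 17×25 + 12×10 + 8×15 = 1715.

1715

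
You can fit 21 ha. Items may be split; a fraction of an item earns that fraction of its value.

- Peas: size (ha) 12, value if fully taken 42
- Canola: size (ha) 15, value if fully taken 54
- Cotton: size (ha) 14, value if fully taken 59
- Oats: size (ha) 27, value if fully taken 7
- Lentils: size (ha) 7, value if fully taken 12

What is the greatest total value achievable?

84.2

Sort by value density: Cotton 59/14≈4.21, Canola 54/15≈3.6, Peas 42/12≈3.5, Lentils 12/7≈1.71, Oats 7/27≈0.259.
Take all of Cotton (14 ha, value 59) — 7 ha left.
Fill the last 7 ha with part of Canola: 7/15 of it earns 25.2.
Total value = 84.2.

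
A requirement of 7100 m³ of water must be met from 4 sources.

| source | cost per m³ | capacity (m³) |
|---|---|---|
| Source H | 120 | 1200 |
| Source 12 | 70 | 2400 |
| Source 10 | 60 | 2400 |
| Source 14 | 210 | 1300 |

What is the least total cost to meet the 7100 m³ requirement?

687000

Cheapest first:
Take 2400 from Source 10 at 60 → need 4700 more.
Source 12 (70): use full 2400 → 2300 m³ to go.
Take 1200 from Source H at 120 → need 1100 more.
Source 14 at 210: take 1100 of its 1300 → requirement met.
Cost = 2400×60 + 2400×70 + 1200×120 + 1100×210 = 687000.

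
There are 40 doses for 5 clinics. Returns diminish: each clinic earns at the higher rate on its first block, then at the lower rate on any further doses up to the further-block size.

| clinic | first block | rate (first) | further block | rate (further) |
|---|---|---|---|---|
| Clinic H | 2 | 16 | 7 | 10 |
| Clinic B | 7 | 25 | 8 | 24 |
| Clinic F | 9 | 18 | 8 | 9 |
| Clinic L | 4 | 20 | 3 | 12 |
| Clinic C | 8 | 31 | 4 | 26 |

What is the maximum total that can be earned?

Order all 10 blocks by rate: Clinic C/T1 31 > Clinic C/T2 26 > Clinic B/T1 25 > Clinic B/T2 24 > Clinic L/T1 20 > Clinic F/T1 18 > Clinic H/T1 16 > Clinic L/T2 12 > Clinic H/T2 10 > Clinic F/T2 9.
Clinic C/T1 (31): +8 → 32 left.
Clinic C T2 at 26: fill all 4 → 28 left.
Clinic B T1 at 25: fill all 7 → 21 left.
Fill Clinic B T2 block (8 at 24) → 13 left.
Clinic L T1 at 20: fill all 4 → 9 left.
Fill Clinic F T1 block (9 at 18) → 0 left.
Total = 31×8 + 26×4 + 25×7 + 24×8 + 20×4 + 18×9 = 961.

961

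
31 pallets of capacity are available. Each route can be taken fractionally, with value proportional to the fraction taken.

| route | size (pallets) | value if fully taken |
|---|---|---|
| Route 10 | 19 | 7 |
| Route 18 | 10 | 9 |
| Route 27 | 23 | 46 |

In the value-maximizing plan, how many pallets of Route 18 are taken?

8

Rank by value-to-size ratio: Route 27 46/23≈2, Route 18 9/10≈0.9, Route 10 7/19≈0.368.
Route 27: take in full, 23 pallets for value 46 ; 8 left.
Only 8 pallets remain; take 8/10 of Route 18 for value 9×8/10 = 7.2.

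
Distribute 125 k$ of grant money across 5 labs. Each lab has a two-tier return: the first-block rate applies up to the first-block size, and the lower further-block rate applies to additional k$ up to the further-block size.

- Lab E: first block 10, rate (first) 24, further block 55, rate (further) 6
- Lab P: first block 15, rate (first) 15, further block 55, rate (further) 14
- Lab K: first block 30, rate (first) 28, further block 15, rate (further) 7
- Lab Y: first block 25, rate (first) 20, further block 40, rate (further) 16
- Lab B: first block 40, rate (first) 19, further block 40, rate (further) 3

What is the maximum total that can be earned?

2660

Treat each block as its own option and order by rate: Lab K/T1 28 > Lab E/T1 24 > Lab Y/T1 20 > Lab B/T1 19 > Lab Y/T2 16 > Lab P/T1 15 > Lab P/T2 14 > Lab K/T2 7 > Lab E/T2 6 > Lab B/T2 3.
Lab K/T1 (28): +30 ; 95 left.
Lab E T1 at 24: fill all 10 ; 85 left.
Fill Lab Y T1 block (25 at 20) ; 60 left.
Lab B T1 at 19: fill all 40 ; 20 left.
20 remain; put them into Lab Y T2 at 16.
Total = 28×30 + 24×10 + 20×25 + 19×40 + 16×20 = 2660.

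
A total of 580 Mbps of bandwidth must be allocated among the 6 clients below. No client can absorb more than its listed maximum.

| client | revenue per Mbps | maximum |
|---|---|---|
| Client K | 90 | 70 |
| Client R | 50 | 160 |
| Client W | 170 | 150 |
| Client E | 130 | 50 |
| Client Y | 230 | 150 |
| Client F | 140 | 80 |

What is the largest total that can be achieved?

Rank by revenue per Mbps: Client Y 230 > Client W 170 > Client F 140 > Client E 130 > Client K 90 > Client R 50.
Give Client Y 150 to hit its cap of 150 ; 430 left.
Give Client W 150 to hit its cap of 150 ; 280 left.
Client F: +80 to 80 (cap) ; 200 left.
Give Client E 50 to hit its cap of 50 ; 150 left.
Client K takes 70 to reach its cap of 70 ; 80 left.
Client R has room for 160 but only 80 remain, so it gets 80.
Total = 90×70 + 50×80 + 170×150 + 130×50 + 230×150 + 140×80 = 88000.

88000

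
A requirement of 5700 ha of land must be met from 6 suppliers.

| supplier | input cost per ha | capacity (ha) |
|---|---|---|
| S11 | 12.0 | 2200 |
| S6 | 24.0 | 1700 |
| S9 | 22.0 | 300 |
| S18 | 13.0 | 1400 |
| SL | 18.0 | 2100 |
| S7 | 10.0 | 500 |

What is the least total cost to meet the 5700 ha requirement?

78400

Use suppliers in increasing cost order.
S7 (10.0): use full 500 — 5200 ha to go.
S11 (12.0): use full 2200 — 3000 ha to go.
S18 (13.0): use full 1400 — 1600 ha to go.
Take 1600 from SL at 18.0 to finish.
S9, S6: unused.
Cost = 500×10.0 + 2200×12.0 + 1400×13.0 + 1600×18.0 = 78400.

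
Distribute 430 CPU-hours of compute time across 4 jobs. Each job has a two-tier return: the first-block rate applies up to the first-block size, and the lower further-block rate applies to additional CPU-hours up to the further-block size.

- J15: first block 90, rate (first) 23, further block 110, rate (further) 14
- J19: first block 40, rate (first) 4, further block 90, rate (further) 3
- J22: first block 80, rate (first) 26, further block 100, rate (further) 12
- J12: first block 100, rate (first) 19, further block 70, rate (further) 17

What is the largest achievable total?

8500

Rank every tier by rate: J22/first 26 > J15/first 23 > J12/first 19 > J12/second 17 > J15/second 14 > J22/second 12 > J19/first 4 > J19/second 3.
J22/first (26): +80 ; 350 left.
J15 first at 23: fill all 90 ; 260 left.
Fill J12 first block (100 at 19) ; 160 left.
J12 second at 17: fill all 70 ; 90 left.
90 remain; put them into J15 second at 14.
Total = 26×80 + 23×90 + 19×100 + 17×70 + 14×90 = 8500.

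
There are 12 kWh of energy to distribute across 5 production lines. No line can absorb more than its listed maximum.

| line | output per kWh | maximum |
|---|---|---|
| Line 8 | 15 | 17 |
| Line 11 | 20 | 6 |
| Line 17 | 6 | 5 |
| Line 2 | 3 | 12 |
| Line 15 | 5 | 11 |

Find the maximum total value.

Rank by output per kWh: Line 11 20 > Line 8 15 > Line 17 6 > Line 15 5 > Line 2 3.
Line 11: +6 to 6 (cap) — 6 left.
Line 8: +6 (room for 17) → 6. Pool exhausted.
Total = 15×6 + 20×6 = 210.

210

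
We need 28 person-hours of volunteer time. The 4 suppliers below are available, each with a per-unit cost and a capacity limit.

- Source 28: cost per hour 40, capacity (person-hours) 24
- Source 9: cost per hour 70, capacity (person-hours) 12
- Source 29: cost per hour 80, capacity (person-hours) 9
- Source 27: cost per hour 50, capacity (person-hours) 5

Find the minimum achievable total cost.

1160

Use suppliers in increasing cost order.
Source 28 (40): use full 24 ; 4 person-hours to go.
Source 27 (50): take the remaining 4 ; done.
Source 9, Source 29: unused.
Cost = 24×40 + 4×50 = 1160.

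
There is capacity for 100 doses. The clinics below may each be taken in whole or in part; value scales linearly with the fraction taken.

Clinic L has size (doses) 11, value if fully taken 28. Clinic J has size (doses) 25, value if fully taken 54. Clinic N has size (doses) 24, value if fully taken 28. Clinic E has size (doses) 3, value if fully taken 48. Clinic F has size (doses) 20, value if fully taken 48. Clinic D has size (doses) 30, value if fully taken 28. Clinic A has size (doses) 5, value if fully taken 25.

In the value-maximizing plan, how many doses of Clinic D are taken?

12

Rank by value-to-size ratio: Clinic E 48/3≈16, Clinic A 25/5≈5, Clinic L 28/11≈2.55, Clinic F 48/20≈2.4, Clinic J 54/25≈2.16, Clinic N 28/24≈1.17, Clinic D 28/30≈0.933.
Clinic E: take in full, 3 doses for value 48 — 97 left.
Clinic A: take in full, 5 doses for value 25 — 92 left.
Take all of Clinic L (11 doses, value 28) — 81 doses left.
Clinic F: take in full, 20 doses for value 48 — 61 left.
Clinic J: take in full, 25 doses for value 54 — 36 left.
Take all of Clinic N (24 doses, value 28) — 12 doses left.
Fill the last 12 doses with part of Clinic D: 12/30 of it earns 11.2.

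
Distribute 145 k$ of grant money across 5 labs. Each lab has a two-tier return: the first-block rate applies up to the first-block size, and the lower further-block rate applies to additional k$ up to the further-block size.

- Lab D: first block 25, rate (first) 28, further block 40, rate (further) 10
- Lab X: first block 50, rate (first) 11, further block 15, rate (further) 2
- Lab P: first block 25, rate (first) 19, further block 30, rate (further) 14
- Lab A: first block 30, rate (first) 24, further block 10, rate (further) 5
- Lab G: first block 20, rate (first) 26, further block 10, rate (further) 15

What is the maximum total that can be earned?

3040

Treat each block as its own option and order by rate: Lab D/T1 28 > Lab G/T1 26 > Lab A/T1 24 > Lab P/T1 19 > Lab G/T2 15 > Lab P/T2 14 > Lab X/T1 11 > Lab D/T2 10 > Lab A/T2 5 > Lab X/T2 2.
Lab D/T1 (28): +25 → 120 left.
Lab G/T1 (26): +20 → 100 left.
Lab A T1 at 24: fill all 30 → 70 left.
Lab P T1 at 19: fill all 25 → 45 left.
Lab G/T2 (15): +10 → 35 left.
Lab P T2 at 14: fill all 30 → 5 left.
5 remain; put them into Lab X T1 at 11.
Total = 28×25 + 26×20 + 24×30 + 19×25 + 15×10 + 14×30 + 11×5 = 3040.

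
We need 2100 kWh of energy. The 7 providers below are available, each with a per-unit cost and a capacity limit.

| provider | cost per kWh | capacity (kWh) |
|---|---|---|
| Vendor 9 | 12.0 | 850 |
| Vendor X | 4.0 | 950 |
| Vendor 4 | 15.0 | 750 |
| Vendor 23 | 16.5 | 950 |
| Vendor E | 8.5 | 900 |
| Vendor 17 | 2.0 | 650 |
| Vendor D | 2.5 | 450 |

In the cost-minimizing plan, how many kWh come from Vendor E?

Use providers in increasing cost order.
Vendor 17 (2.0): use full 650 ; 1450 kWh to go.
Vendor D (2.5): use full 450 ; 1000 kWh to go.
Vendor X (4.0): use full 950 ; 50 kWh to go.
Take 50 from Vendor E at 8.5 to finish.
Vendor 9, Vendor 4, Vendor 23: unused.

50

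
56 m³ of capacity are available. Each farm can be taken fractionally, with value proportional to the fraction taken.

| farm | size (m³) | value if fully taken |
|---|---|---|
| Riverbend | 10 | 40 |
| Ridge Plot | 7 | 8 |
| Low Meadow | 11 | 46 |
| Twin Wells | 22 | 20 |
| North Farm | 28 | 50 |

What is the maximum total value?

144

Sort by value density: Low Meadow 46/11≈4.18, Riverbend 40/10≈4, North Farm 50/28≈1.79, Ridge Plot 8/7≈1.14, Twin Wells 20/22≈0.909.
Low Meadow: take in full, 11 m³ for value 46 ; 45 left.
Take all of Riverbend (10 m³, value 40) ; 35 m³ left.
All 28 m³ of North Farm fit (value 50) ; 7 remain.
All 7 m³ of Ridge Plot fit (value 8) ; 0 remain.
Total value = 144.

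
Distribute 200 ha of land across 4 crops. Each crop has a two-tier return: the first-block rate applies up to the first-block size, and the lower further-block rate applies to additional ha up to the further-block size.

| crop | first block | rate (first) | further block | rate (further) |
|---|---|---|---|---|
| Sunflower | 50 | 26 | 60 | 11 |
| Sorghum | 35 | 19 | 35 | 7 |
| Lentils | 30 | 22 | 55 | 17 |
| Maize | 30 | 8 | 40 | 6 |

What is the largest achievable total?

3890

Order all 8 blocks by rate: Sunflower/first 26 > Lentils/first 22 > Sorghum/first 19 > Lentils/second 17 > Sunflower/second 11 > Maize/first 8 > Sorghum/second 7 > Maize/second 6.
Sunflower first at 26: fill all 50 → 150 left.
Lentils/first (22): +30 → 120 left.
Sorghum/first (19): +35 → 85 left.
Lentils/second (17): +55 → 30 left.
Sunflower/second: +30 of 60 at 11; pool empty.
Total = 26×50 + 22×30 + 19×35 + 17×55 + 11×30 = 3890.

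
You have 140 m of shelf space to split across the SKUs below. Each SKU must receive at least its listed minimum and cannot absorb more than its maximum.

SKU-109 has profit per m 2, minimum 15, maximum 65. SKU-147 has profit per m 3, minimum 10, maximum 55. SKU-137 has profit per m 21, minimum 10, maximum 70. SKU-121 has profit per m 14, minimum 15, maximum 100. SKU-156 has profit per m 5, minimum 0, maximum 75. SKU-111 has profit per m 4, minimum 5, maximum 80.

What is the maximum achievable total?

2110

Meeting every minimum uses 15+10+10+15+0+5 = 55 m, leaving 85.
Rank by profit per m: SKU-137 21 > SKU-121 14 > SKU-156 5 > SKU-111 4 > SKU-147 3 > SKU-109 2.
SKU-137: +60 to 70 (cap) ; 25 left.
SKU-121 has room for 85 more but only 25 remain, so it gets 40.
Total = 2×15 + 3×10 + 21×70 + 14×40 + 4×5 = 2110.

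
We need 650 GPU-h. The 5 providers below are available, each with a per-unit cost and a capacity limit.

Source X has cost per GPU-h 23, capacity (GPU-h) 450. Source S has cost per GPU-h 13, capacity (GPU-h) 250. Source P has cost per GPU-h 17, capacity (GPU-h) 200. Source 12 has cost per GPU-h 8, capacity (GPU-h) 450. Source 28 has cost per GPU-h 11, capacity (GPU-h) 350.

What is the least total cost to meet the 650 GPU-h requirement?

Fill from the cheapest provider first.
Source 12 at 8: take all 450 GPU-h → 200 still needed.
Source 28 (11): take the remaining 200 → done.
Source S, Source P, Source X: unused.
Cost = 450×8 + 200×11 = 5800.

5800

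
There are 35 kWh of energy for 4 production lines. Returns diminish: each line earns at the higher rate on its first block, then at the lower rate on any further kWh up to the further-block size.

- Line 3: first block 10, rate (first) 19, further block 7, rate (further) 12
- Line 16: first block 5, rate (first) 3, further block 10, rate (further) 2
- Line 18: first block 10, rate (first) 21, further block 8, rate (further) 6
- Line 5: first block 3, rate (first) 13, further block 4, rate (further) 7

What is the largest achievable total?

557

Treat each block as its own option and order by rate: Line 18/T1 21 > Line 3/T1 19 > Line 5/T1 13 > Line 3/T2 12 > Line 5/T2 7 > Line 18/T2 6 > Line 16/T1 3 > Line 16/T2 2.
Line 18 T1 at 21: fill all 10 — 25 left.
Fill Line 3 T1 block (10 at 19) — 15 left.
Line 5 T1 at 13: fill all 3 — 12 left.
Line 3/T2 (12): +7 — 5 left.
Line 5/T2 (7): +4 — 1 left.
Line 18 T2 at 6: only 1 left, fill 1.
Total = 21×10 + 19×10 + 13×3 + 12×7 + 7×4 + 6×1 = 557.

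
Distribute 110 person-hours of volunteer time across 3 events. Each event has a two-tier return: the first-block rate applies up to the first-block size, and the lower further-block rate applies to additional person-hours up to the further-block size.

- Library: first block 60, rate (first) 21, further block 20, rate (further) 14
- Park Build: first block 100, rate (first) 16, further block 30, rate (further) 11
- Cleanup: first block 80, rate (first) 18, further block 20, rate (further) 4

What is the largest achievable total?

Rank every tier by rate: Library/first 21 > Cleanup/first 18 > Park Build/first 16 > Library/second 14 > Park Build/second 11 > Cleanup/second 4.
Library first at 21: fill all 60 ; 50 left.
Cleanup first at 18: only 50 left, fill 50.
Total = 21×60 + 18×50 = 2160.

2160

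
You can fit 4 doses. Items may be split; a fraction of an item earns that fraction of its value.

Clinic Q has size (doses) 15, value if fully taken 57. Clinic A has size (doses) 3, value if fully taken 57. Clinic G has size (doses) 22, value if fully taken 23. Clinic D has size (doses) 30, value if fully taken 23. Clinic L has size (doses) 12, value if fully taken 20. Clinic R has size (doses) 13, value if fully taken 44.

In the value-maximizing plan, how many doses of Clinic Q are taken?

Sort by value density: Clinic A 57/3≈19, Clinic Q 57/15≈3.8, Clinic R 44/13≈3.38, Clinic L 20/12≈1.67, Clinic G 23/22≈1.05, Clinic D 23/30≈0.767.
All 3 doses of Clinic A fit (value 57) → 1 remain.
Only 1 doses remain; take 1/15 of Clinic Q for value 57×1/15 = 3.8.

1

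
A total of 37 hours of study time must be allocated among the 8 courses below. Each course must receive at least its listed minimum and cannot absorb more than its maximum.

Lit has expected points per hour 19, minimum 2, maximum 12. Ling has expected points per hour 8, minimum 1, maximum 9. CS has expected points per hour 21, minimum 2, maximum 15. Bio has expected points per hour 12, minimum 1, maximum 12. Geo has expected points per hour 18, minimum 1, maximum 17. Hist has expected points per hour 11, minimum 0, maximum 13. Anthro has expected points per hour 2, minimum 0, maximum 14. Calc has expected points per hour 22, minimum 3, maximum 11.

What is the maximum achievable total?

747

Meeting every minimum uses 2+1+2+1+1+0+0+3 = 10 hours, leaving 27.
Highest expected points per hour first: Calc 22 > CS 21 > Lit 19 > Geo 18 > Bio 12 > Hist 11 > Ling 8 > Anthro 2.
Calc: +8 to 11 (cap) — 19 left.
CS: +13 to 15 (cap) — 6 left.
Lit has room for 10 more but only 6 remain, so it gets 8.
Total = 19×8 + 8×1 + 21×15 + 12×1 + 18×1 + 22×11 = 747.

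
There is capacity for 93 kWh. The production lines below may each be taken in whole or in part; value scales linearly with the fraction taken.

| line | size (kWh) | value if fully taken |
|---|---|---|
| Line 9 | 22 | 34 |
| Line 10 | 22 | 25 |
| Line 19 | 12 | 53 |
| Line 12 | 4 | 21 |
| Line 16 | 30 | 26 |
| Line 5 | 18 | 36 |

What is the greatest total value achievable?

Sort by value density: Line 12 21/4≈5.25, Line 19 53/12≈4.42, Line 5 36/18≈2, Line 9 34/22≈1.55, Line 10 25/22≈1.14, Line 16 26/30≈0.867.
Take all of Line 12 (4 kWh, value 21) → 89 kWh left.
Take all of Line 19 (12 kWh, value 53) → 77 kWh left.
Line 5: take in full, 18 kWh for value 36 → 59 left.
Take all of Line 9 (22 kWh, value 34) → 37 kWh left.
All 22 kWh of Line 10 fit (value 25) → 15 remain.
Only 15 kWh remain; take 15/30 of Line 16 for value 26×15/30 = 13.
Total value = 182.

182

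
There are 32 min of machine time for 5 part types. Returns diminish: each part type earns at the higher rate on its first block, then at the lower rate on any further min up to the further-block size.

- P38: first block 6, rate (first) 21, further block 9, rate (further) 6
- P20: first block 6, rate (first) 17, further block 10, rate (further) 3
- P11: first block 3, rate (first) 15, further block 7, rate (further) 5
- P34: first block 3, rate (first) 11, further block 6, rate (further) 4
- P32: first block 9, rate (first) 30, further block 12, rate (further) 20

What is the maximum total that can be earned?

721

Order all 10 blocks by rate: P32/tier1 30 > P38/tier1 21 > P32/tier2 20 > P20/tier1 17 > P11/tier1 15 > P34/tier1 11 > P38/tier2 6 > P11/tier2 5 > P34/tier2 4 > P20/tier2 3.
P32 tier1 at 30: fill all 9 — 23 left.
Fill P38 tier1 block (6 at 21) — 17 left.
P32 tier2 at 20: fill all 12 — 5 left.
P20/tier1: +5 of 6 at 17; pool empty.
Total = 30×9 + 21×6 + 20×12 + 17×5 = 721.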